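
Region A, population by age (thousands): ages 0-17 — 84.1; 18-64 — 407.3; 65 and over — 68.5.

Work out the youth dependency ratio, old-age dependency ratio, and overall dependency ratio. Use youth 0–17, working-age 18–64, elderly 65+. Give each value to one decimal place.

Youth dependency ratio = 84.1 / 407.3 × 100 = 20.6
Old-age dependency ratio = 68.5 / 407.3 × 100 = 16.8
Total dependency ratio = (84.1 + 68.5) / 407.3 × 100 = 152.6 / 407.3 × 100 = 37.5

Youth dependency ratio: 20.6
Old-age dependency ratio: 16.8
Total dependency ratio: 37.5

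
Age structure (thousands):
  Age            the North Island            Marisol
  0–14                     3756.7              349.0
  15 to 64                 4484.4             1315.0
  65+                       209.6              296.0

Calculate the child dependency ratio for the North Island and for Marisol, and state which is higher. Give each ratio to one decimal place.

the North Island: 3756.7 / 4484.4 × 100 = 83.8
Marisol: 349.0 / 1315.0 × 100 = 26.5

the North Island: 83.8
Marisol: 26.5
Higher: the North Island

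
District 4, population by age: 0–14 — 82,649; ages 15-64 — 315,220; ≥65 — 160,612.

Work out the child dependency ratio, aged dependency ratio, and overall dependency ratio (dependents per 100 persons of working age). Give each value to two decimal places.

Youth dependency ratio = 82,649 / 315,220 × 100 = 26.22
Old-age dependency ratio = 160,612 / 315,220 × 100 = 50.95
Total dependency ratio = (82,649 + 160,612) / 315,220 × 100 = 243,261 / 315,220 × 100 = 77.17

Youth dependency ratio: 26.22
Old-age dependency ratio: 50.95
Total dependency ratio: 77.17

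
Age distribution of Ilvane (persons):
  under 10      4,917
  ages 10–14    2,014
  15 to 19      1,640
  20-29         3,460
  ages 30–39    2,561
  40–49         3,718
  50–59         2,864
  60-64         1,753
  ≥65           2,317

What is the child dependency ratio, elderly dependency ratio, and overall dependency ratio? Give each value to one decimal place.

Youth dependency ratio: 43.3
Old-age dependency ratio: 14.5
Total dependency ratio: 57.8

0–14: 4,917 + 2,014 = 6,931
15–64: 1,640 + 3,460 + 2,561 + 3,718 + 2,864 + 1,753 = 15,996
65+: 2,317
Youth dependency ratio = 6,931 / 15,996 × 100 = 43.3
Old-age dependency ratio = 2,317 / 15,996 × 100 = 14.5
Total dependency ratio = (6,931 + 2,317) / 15,996 × 100 = 9,248 / 15,996 × 100 = 57.8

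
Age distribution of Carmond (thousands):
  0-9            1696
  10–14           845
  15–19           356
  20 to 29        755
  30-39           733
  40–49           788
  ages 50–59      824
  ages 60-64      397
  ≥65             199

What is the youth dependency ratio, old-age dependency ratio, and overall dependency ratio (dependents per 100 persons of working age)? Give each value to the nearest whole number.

0–14: 1696 + 845 = 2541
15–64: 356 + 755 + 733 + 788 + 824 + 397 = 3853
65+: 199
Youth dependency ratio = 2541 / 3853 × 100 = 66
Old-age dependency ratio = 199 / 3853 × 100 = 5
Total dependency ratio = (2541 + 199) / 3853 × 100 = 2740 / 3853 × 100 = 71

Youth dependency ratio: 66
Old-age dependency ratio: 5
Total dependency ratio: 71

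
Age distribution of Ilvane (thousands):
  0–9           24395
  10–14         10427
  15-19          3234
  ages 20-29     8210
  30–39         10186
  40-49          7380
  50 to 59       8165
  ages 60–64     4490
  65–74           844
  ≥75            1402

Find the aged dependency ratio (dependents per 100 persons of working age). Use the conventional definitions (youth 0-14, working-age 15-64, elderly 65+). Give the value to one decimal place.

0–14: 24395 + 10427 = 34822
15–64: 3234 + 8210 + 10186 + 7380 + 8165 + 4490 = 41665
65+: 844 + 1402 = 2246
Old-age dependency ratio = 2246 / 41665 × 100 = 5.4

Old-age dependency ratio: 5.4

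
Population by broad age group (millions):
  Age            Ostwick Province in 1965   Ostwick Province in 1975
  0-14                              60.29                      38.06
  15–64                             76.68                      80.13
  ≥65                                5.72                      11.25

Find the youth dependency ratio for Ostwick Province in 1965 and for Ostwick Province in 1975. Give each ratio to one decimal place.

Ostwick Province in 1965: 60.29 / 76.68 × 100 = 78.6
Ostwick Province in 1975: 38.06 / 80.13 × 100 = 47.5

Ostwick Province in 1965: 78.6
Ostwick Province in 1975: 47.5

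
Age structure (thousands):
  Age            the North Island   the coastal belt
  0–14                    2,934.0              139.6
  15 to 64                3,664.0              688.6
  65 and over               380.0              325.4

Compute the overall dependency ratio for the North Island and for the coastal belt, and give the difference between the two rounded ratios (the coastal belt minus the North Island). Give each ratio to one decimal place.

the North Island: 90.4
the coastal belt: 67.5
Difference: -22.9

the North Island: (2,934.0 + 380.0) / 3,664.0 × 100 = 3,314.0 / 3,664.0 × 100 = 90.4
the coastal belt: (139.6 + 325.4) / 688.6 × 100 = 465.0 / 688.6 × 100 = 67.5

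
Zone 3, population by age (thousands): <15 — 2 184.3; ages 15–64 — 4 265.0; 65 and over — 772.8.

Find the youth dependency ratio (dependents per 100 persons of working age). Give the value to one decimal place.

Youth dependency ratio = 2 184.3 / 4 265.0 × 100 = 51.2

Youth dependency ratio: 51.2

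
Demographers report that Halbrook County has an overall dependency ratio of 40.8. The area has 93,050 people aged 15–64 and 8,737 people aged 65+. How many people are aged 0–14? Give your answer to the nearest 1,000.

Aged 0–14: 29,000

Total dependency ratio = (youth + elderly) / working-age × 100
40.8 = (Y + 8,737) / 93,050 × 100
⇒ 29,000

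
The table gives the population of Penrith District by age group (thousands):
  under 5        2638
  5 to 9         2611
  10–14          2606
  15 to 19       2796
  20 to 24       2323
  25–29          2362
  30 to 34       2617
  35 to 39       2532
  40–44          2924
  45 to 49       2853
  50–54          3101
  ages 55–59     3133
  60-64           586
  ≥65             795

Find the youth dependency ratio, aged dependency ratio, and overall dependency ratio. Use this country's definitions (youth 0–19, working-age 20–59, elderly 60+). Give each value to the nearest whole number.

Youth dependency ratio: 49
Old-age dependency ratio: 6
Total dependency ratio: 55

0–19: 2638 + 2611 + 2606 + 2796 = 10651
20–59: 2323 + 2362 + 2617 + 2532 + 2924 + 2853 + 3101 + 3133 = 21845
60+: 586 + 795 = 1381
Youth dependency ratio = 10651 / 21845 × 100 = 49
Old-age dependency ratio = 1381 / 21845 × 100 = 6
Total dependency ratio = (10651 + 1381) / 21845 × 100 = 12032 / 21845 × 100 = 55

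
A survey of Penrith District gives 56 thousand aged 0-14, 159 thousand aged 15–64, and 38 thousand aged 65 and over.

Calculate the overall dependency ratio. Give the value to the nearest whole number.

Total dependency ratio: 59

Total dependency ratio = (56 + 38) / 159 × 100 = 94 / 159 × 100 = 59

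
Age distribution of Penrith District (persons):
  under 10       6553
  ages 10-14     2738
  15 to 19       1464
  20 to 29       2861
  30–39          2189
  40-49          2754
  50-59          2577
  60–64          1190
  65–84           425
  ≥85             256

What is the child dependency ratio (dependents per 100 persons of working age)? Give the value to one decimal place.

0–14: 6553 + 2738 = 9291
15–64: 1464 + 2861 + 2189 + 2754 + 2577 + 1190 = 13035
65+: 425 + 256 = 681
Youth dependency ratio = 9291 / 13035 × 100 = 71.3

Youth dependency ratio: 71.3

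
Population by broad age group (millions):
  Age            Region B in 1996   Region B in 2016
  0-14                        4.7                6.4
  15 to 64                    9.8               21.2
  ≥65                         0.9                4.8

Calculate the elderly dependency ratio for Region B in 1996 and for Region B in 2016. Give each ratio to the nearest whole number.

Region B in 1996: 9
Region B in 2016: 23

Region B in 1996: 0.9 / 9.8 × 100 = 9
Region B in 2016: 4.8 / 21.2 × 100 = 23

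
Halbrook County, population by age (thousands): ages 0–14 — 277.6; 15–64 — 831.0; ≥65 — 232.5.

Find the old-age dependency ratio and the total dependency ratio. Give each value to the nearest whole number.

Old-age dependency ratio: 28
Total dependency ratio: 61

Old-age dependency ratio = 232.5 / 831.0 × 100 = 28
Total dependency ratio = (277.6 + 232.5) / 831.0 × 100 = 510.1 / 831.0 × 100 = 61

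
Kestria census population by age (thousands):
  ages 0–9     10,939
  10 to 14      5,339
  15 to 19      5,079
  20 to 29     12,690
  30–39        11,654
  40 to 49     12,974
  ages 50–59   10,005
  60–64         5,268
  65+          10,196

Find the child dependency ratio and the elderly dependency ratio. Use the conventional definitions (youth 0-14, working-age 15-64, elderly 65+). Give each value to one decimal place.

0–14: 10,939 + 5,339 = 16,278
15–64: 5,079 + 12,690 + 11,654 + 12,974 + 10,005 + 5,268 = 57,670
65+: 10,196
Youth dependency ratio = 16,278 / 57,670 × 100 = 28.2
Old-age dependency ratio = 10,196 / 57,670 × 100 = 17.7

Youth dependency ratio: 28.2
Old-age dependency ratio: 17.7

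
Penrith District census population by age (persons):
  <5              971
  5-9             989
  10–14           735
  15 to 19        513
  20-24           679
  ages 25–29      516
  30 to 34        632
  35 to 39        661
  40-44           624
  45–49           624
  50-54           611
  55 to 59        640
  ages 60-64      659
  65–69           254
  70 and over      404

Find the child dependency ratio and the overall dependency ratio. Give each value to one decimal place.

0–14: 971 + 989 + 735 = 2,695
15–64: 513 + 679 + 516 + 632 + 661 + 624 + 624 + 611 + 640 + 659 = 6,159
65+: 254 + 404 = 658
Youth dependency ratio = 2,695 / 6,159 × 100 = 43.8
Total dependency ratio = (2,695 + 658) / 6,159 × 100 = 3,353 / 6,159 × 100 = 54.4

Youth dependency ratio: 43.8
Total dependency ratio: 54.4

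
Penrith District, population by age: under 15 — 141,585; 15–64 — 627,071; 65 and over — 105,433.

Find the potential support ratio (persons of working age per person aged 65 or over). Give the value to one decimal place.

Potential support ratio = 627,071 / 105,433 = 5.9

Potential support ratio: 5.9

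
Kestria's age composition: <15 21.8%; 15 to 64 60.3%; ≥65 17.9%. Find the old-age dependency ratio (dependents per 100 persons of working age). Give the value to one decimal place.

Old-age dependency ratio = 17.9 / 60.3 × 100 = 29.7

Old-age dependency ratio: 29.7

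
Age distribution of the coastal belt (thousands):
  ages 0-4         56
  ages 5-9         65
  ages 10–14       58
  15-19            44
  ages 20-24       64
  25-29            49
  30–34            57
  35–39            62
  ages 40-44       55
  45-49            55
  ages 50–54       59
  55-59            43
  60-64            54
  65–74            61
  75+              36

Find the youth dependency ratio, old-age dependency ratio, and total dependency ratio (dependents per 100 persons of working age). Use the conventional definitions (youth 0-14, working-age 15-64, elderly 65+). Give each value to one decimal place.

0–14: 56 + 65 + 58 = 179
15–64: 44 + 64 + 49 + 57 + 62 + 55 + 55 + 59 + 43 + 54 = 542
65+: 61 + 36 = 97
Youth dependency ratio = 179 / 542 × 100 = 33.0
Old-age dependency ratio = 97 / 542 × 100 = 17.9
Total dependency ratio = (179 + 97) / 542 × 100 = 276 / 542 × 100 = 50.9

Youth dependency ratio: 33.0
Old-age dependency ratio: 17.9
Total dependency ratio: 50.9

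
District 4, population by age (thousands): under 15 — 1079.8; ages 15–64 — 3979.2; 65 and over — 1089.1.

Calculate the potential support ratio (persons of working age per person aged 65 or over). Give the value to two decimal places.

Potential support ratio: 3.65

Potential support ratio = 3979.2 / 1089.1 = 3.65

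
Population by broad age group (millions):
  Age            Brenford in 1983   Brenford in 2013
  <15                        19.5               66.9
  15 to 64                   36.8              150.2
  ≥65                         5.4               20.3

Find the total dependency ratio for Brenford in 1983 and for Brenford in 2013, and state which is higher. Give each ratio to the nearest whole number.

Brenford in 1983: (19.5 + 5.4) / 36.8 × 100 = 24.9 / 36.8 × 100 = 68
Brenford in 2013: (66.9 + 20.3) / 150.2 × 100 = 87.2 / 150.2 × 100 = 58

Brenford in 1983: 68
Brenford in 2013: 58
Higher: Brenford in 1983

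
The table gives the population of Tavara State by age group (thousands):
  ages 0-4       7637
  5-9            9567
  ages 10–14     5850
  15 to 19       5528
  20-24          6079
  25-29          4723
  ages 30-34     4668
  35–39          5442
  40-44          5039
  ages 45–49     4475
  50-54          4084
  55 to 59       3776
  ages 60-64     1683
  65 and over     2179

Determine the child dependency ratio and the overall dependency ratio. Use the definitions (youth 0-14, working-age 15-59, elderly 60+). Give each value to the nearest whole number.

0–14: 7637 + 9567 + 5850 = 23054
15–59: 5528 + 6079 + 4723 + 4668 + 5442 + 5039 + 4475 + 4084 + 3776 = 43814
60+: 1683 + 2179 = 3862
Youth dependency ratio = 23054 / 43814 × 100 = 53
Total dependency ratio = (23054 + 3862) / 43814 × 100 = 26916 / 43814 × 100 = 61

Youth dependency ratio: 53
Total dependency ratio: 61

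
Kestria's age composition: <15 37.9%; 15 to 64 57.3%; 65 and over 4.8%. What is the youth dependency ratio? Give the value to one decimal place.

Youth dependency ratio: 66.1

Youth dependency ratio = 37.9 / 57.3 × 100 = 66.1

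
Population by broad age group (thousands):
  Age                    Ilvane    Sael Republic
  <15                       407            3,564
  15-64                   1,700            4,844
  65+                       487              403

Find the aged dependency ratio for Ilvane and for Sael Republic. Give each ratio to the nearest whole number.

Ilvane: 29
Sael Republic: 8

Ilvane: 487 / 1,700 × 100 = 29
Sael Republic: 403 / 4,844 × 100 = 8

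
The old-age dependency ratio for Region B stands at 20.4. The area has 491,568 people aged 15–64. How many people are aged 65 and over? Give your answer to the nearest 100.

Old-age dependency ratio = elderly / working-age × 100
20.4 = E / 491,568 × 100
⇒ 100,300

Aged 65 and over: 100,300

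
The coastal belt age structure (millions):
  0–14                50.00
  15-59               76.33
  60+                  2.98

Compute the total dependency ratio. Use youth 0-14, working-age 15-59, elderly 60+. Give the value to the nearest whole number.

Total dependency ratio = (50.00 + 2.98) / 76.33 × 100 = 52.98 / 76.33 × 100 = 69

Total dependency ratio: 69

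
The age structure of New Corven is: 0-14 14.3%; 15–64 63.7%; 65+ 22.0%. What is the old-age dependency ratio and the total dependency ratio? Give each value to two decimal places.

Old-age dependency ratio = 22.0 / 63.7 × 100 = 34.54
Total dependency ratio = (14.3 + 22.0) / 63.7 × 100 = 36.3 / 63.7 × 100 = 56.99

Old-age dependency ratio: 34.54
Total dependency ratio: 56.99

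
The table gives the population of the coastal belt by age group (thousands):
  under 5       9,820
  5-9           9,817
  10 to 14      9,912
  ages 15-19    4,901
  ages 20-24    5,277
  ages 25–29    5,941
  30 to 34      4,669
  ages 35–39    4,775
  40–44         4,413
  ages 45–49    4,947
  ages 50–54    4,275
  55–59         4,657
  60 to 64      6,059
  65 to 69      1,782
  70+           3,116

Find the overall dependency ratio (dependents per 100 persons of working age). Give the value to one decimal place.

0–14: 9,820 + 9,817 + 9,912 = 29,549
15–64: 4,901 + 5,277 + 5,941 + 4,669 + 4,775 + 4,413 + 4,947 + 4,275 + 4,657 + 6,059 = 49,914
65+: 1,782 + 3,116 = 4,898
Total dependency ratio = (29,549 + 4,898) / 49,914 × 100 = 34,447 / 49,914 × 100 = 69.0

Total dependency ratio: 69.0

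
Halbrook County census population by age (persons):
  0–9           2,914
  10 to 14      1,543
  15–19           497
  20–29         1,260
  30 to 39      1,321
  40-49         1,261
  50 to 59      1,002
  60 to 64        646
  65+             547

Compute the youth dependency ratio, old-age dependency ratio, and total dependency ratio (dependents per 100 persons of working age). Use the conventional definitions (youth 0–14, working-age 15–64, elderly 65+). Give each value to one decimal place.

Youth dependency ratio: 74.4
Old-age dependency ratio: 9.1
Total dependency ratio: 83.6

0–14: 2,914 + 1,543 = 4,457
15–64: 497 + 1,260 + 1,321 + 1,261 + 1,002 + 646 = 5,987
65+: 547
Youth dependency ratio = 4,457 / 5,987 × 100 = 74.4
Old-age dependency ratio = 547 / 5,987 × 100 = 9.1
Total dependency ratio = (4,457 + 547) / 5,987 × 100 = 5,004 / 5,987 × 100 = 83.6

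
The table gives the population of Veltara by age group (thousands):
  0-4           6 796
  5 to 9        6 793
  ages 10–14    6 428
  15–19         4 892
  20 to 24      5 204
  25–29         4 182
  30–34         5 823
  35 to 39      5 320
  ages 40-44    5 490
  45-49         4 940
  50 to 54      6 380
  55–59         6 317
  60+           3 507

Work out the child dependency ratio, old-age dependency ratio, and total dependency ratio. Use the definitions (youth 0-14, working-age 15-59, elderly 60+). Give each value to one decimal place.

Youth dependency ratio: 41.2
Old-age dependency ratio: 7.2
Total dependency ratio: 48.5

0–14: 6 796 + 6 793 + 6 428 = 20 017
15–59: 4 892 + 5 204 + 4 182 + 5 823 + 5 320 + 5 490 + 4 940 + 6 380 + 6 317 = 48 548
60+: 3 507
Youth dependency ratio = 20 017 / 48 548 × 100 = 41.2
Old-age dependency ratio = 3 507 / 48 548 × 100 = 7.2
Total dependency ratio = (20 017 + 3 507) / 48 548 × 100 = 23 524 / 48 548 × 100 = 48.5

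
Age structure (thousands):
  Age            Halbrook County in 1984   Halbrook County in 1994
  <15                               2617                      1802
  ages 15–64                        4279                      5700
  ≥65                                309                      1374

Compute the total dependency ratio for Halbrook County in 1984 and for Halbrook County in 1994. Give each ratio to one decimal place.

Halbrook County in 1984: 68.4
Halbrook County in 1994: 55.7

Halbrook County in 1984: (2617 + 309) / 4279 × 100 = 2926 / 4279 × 100 = 68.4
Halbrook County in 1994: (1802 + 1374) / 5700 × 100 = 3176 / 5700 × 100 = 55.7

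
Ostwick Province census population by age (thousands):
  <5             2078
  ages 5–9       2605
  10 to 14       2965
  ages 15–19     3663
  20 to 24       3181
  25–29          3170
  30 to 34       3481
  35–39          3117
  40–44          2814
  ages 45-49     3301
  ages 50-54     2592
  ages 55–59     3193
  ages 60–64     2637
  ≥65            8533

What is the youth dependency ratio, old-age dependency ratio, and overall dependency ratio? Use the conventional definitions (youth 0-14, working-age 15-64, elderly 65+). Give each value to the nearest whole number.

Youth dependency ratio: 25
Old-age dependency ratio: 27
Total dependency ratio: 52

0–14: 2078 + 2605 + 2965 = 7648
15–64: 3663 + 3181 + 3170 + 3481 + 3117 + 2814 + 3301 + 2592 + 3193 + 2637 = 31149
65+: 8533
Youth dependency ratio = 7648 / 31149 × 100 = 25
Old-age dependency ratio = 8533 / 31149 × 100 = 27
Total dependency ratio = (7648 + 8533) / 31149 × 100 = 16181 / 31149 × 100 = 52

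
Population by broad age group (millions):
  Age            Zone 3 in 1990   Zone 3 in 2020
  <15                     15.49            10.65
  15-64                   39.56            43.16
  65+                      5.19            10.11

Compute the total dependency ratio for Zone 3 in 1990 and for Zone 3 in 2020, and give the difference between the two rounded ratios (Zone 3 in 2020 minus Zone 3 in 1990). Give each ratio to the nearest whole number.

Zone 3 in 1990: 52
Zone 3 in 2020: 48
Difference: -4

Zone 3 in 1990: (15.49 + 5.19) / 39.56 × 100 = 20.68 / 39.56 × 100 = 52
Zone 3 in 2020: (10.65 + 10.11) / 43.16 × 100 = 20.76 / 43.16 × 100 = 48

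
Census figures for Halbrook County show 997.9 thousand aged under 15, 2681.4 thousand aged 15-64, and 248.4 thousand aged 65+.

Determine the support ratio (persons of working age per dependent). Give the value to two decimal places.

Support ratio = 2681.4 / (997.9 + 248.4) = 2681.4 / 1246.3 = 2.15

Support ratio: 2.15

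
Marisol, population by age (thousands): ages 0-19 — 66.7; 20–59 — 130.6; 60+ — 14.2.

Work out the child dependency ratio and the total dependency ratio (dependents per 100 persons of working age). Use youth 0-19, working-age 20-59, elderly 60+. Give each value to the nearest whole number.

Youth dependency ratio = 66.7 / 130.6 × 100 = 51
Total dependency ratio = (66.7 + 14.2) / 130.6 × 100 = 80.9 / 130.6 × 100 = 62

Youth dependency ratio: 51
Total dependency ratio: 62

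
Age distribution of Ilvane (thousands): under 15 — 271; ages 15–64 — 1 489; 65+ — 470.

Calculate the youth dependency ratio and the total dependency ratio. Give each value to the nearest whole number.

Youth dependency ratio = 271 / 1 489 × 100 = 18
Total dependency ratio = (271 + 470) / 1 489 × 100 = 741 / 1 489 × 100 = 50

Youth dependency ratio: 18
Total dependency ratio: 50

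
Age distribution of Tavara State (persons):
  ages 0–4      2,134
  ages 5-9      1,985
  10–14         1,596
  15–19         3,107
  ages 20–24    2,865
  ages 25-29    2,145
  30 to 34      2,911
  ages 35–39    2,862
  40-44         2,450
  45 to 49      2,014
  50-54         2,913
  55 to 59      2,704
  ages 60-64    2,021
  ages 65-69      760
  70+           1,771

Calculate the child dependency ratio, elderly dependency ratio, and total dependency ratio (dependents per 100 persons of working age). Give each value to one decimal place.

0–14: 2,134 + 1,985 + 1,596 = 5,715
15–64: 3,107 + 2,865 + 2,145 + 2,911 + 2,862 + 2,450 + 2,014 + 2,913 + 2,704 + 2,021 = 25,992
65+: 760 + 1,771 = 2,531
Youth dependency ratio = 5,715 / 25,992 × 100 = 22.0
Old-age dependency ratio = 2,531 / 25,992 × 100 = 9.7
Total dependency ratio = (5,715 + 2,531) / 25,992 × 100 = 8,246 / 25,992 × 100 = 31.7

Youth dependency ratio: 22.0
Old-age dependency ratio: 9.7
Total dependency ratio: 31.7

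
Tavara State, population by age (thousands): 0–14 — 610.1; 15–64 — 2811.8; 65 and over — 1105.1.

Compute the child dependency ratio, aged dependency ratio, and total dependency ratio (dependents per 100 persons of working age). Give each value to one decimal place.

Youth dependency ratio = 610.1 / 2811.8 × 100 = 21.7
Old-age dependency ratio = 1105.1 / 2811.8 × 100 = 39.3
Total dependency ratio = (610.1 + 1105.1) / 2811.8 × 100 = 1715.2 / 2811.8 × 100 = 61.0

Youth dependency ratio: 21.7
Old-age dependency ratio: 39.3
Total dependency ratio: 61.0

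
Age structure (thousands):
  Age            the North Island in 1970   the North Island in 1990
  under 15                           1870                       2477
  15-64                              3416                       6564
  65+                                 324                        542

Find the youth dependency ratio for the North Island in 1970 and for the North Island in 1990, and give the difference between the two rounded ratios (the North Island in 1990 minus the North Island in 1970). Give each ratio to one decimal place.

the North Island in 1970: 1870 / 3416 × 100 = 54.7
the North Island in 1990: 2477 / 6564 × 100 = 37.7

the North Island in 1970: 54.7
the North Island in 1990: 37.7
Difference: -17.0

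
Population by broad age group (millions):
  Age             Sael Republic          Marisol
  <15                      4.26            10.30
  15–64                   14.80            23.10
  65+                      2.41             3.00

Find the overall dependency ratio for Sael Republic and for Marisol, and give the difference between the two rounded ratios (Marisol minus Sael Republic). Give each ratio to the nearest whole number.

Sael Republic: 45
Marisol: 58
Difference: +13

Sael Republic: (4.26 + 2.41) / 14.80 × 100 = 6.67 / 14.80 × 100 = 45
Marisol: (10.30 + 3.00) / 23.10 × 100 = 13.30 / 23.10 × 100 = 58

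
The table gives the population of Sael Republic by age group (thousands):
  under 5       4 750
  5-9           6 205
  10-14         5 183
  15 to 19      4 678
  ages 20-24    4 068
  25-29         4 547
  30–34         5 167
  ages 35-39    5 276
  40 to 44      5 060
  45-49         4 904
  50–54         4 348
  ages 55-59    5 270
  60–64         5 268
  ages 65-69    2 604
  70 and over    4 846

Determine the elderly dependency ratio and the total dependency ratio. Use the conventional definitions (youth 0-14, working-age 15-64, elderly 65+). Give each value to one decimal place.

Old-age dependency ratio: 15.3
Total dependency ratio: 48.5

0–14: 4 750 + 6 205 + 5 183 = 16 138
15–64: 4 678 + 4 068 + 4 547 + 5 167 + 5 276 + 5 060 + 4 904 + 4 348 + 5 270 + 5 268 = 48 586
65+: 2 604 + 4 846 = 7 450
Old-age dependency ratio = 7 450 / 48 586 × 100 = 15.3
Total dependency ratio = (16 138 + 7 450) / 48 586 × 100 = 23 588 / 48 586 × 100 = 48.5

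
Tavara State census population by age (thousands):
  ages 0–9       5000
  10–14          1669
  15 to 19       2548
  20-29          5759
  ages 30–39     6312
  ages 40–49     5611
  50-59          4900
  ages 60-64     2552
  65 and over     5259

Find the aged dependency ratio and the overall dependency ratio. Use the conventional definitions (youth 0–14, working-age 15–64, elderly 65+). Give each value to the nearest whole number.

Old-age dependency ratio: 19
Total dependency ratio: 43

0–14: 5000 + 1669 = 6669
15–64: 2548 + 5759 + 6312 + 5611 + 4900 + 2552 = 27682
65+: 5259
Old-age dependency ratio = 5259 / 27682 × 100 = 19
Total dependency ratio = (6669 + 5259) / 27682 × 100 = 11928 / 27682 × 100 = 43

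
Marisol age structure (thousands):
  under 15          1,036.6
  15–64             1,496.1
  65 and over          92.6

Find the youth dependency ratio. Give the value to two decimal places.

Youth dependency ratio: 69.29

Youth dependency ratio = 1,036.6 / 1,496.1 × 100 = 69.29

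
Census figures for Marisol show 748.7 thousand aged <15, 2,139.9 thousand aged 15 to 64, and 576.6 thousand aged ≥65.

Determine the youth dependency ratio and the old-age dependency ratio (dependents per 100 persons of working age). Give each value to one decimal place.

Youth dependency ratio = 748.7 / 2,139.9 × 100 = 35.0
Old-age dependency ratio = 576.6 / 2,139.9 × 100 = 26.9

Youth dependency ratio: 35.0
Old-age dependency ratio: 26.9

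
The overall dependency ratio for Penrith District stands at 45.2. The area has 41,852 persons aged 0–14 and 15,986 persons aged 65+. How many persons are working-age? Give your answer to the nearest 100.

Working-age: 128,000

Total dependency ratio = (youth + elderly) / working-age × 100
45.2 = (41,852 + 15,986) / W × 100
⇒ 128,000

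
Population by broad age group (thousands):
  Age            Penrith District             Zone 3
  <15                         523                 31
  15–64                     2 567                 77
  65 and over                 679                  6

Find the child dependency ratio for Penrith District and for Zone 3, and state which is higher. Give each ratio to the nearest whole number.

Penrith District: 20
Zone 3: 40
Higher: Zone 3

Penrith District: 523 / 2 567 × 100 = 20
Zone 3: 31 / 77 × 100 = 40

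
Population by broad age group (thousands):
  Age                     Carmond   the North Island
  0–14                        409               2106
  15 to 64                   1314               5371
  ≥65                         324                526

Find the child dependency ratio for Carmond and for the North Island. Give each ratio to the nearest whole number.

Carmond: 31
the North Island: 39

Carmond: 409 / 1314 × 100 = 31
the North Island: 2106 / 5371 × 100 = 39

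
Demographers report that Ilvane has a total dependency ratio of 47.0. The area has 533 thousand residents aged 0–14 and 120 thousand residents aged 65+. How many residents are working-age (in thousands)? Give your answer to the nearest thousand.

Total dependency ratio = (youth + elderly) / working-age × 100
47.0 = (533 + 120) / W × 100
⇒ 1 389

Working-age: 1 389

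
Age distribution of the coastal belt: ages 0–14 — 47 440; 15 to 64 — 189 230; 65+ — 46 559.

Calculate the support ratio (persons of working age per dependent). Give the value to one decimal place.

Support ratio: 2.0

Support ratio = 189 230 / (47 440 + 46 559) = 189 230 / 93 999 = 2.0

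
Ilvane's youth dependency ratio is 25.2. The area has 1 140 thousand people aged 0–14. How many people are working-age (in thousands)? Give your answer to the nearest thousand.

Working-age: 4 524

Youth dependency ratio = youth / working-age × 100
25.2 = 1 140 / W × 100
⇒ 4 524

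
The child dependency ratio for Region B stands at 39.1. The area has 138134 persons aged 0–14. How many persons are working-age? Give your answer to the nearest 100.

Working-age: 353300

Youth dependency ratio = youth / working-age × 100
39.1 = 138134 / W × 100
⇒ 353300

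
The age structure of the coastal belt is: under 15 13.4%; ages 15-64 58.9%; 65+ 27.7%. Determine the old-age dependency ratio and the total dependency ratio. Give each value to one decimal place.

Old-age dependency ratio: 47.0
Total dependency ratio: 69.8

Old-age dependency ratio = 27.7 / 58.9 × 100 = 47.0
Total dependency ratio = (13.4 + 27.7) / 58.9 × 100 = 41.1 / 58.9 × 100 = 69.8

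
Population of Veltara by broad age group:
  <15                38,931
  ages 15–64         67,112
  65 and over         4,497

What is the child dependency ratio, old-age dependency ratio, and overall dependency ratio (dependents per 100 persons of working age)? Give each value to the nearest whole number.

Youth dependency ratio = 38,931 / 67,112 × 100 = 58
Old-age dependency ratio = 4,497 / 67,112 × 100 = 7
Total dependency ratio = (38,931 + 4,497) / 67,112 × 100 = 43,428 / 67,112 × 100 = 65

Youth dependency ratio: 58
Old-age dependency ratio: 7
Total dependency ratio: 65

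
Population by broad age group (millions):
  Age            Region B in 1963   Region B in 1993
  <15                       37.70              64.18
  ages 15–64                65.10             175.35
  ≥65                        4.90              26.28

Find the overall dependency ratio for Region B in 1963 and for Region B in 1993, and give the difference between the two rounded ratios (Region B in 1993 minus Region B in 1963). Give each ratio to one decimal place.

Region B in 1963: 65.4
Region B in 1993: 51.6
Difference: -13.8

Region B in 1963: (37.70 + 4.90) / 65.10 × 100 = 42.60 / 65.10 × 100 = 65.4
Region B in 1993: (64.18 + 26.28) / 175.35 × 100 = 90.46 / 175.35 × 100 = 51.6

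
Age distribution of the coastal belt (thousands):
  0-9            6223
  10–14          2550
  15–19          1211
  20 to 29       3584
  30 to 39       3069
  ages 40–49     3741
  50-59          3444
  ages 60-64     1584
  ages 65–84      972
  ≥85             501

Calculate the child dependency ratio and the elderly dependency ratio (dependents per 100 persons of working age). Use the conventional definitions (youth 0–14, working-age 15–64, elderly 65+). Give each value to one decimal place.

Youth dependency ratio: 52.7
Old-age dependency ratio: 8.9

0–14: 6223 + 2550 = 8773
15–64: 1211 + 3584 + 3069 + 3741 + 3444 + 1584 = 16633
65+: 972 + 501 = 1473
Youth dependency ratio = 8773 / 16633 × 100 = 52.7
Old-age dependency ratio = 1473 / 16633 × 100 = 8.9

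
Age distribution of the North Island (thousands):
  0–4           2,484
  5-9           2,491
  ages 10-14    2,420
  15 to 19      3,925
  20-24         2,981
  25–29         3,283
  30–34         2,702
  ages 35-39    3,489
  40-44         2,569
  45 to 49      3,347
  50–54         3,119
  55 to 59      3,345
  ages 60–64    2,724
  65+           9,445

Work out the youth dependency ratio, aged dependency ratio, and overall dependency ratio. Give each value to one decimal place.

0–14: 2,484 + 2,491 + 2,420 = 7,395
15–64: 3,925 + 2,981 + 3,283 + 2,702 + 3,489 + 2,569 + 3,347 + 3,119 + 3,345 + 2,724 = 31,484
65+: 9,445
Youth dependency ratio = 7,395 / 31,484 × 100 = 23.5
Old-age dependency ratio = 9,445 / 31,484 × 100 = 30.0
Total dependency ratio = (7,395 + 9,445) / 31,484 × 100 = 16,840 / 31,484 × 100 = 53.5

Youth dependency ratio: 23.5
Old-age dependency ratio: 30.0
Total dependency ratio: 53.5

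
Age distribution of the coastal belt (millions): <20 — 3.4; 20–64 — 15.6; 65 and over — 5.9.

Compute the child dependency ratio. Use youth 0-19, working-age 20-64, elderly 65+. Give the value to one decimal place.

Youth dependency ratio: 21.8

Youth dependency ratio = 3.4 / 15.6 × 100 = 21.8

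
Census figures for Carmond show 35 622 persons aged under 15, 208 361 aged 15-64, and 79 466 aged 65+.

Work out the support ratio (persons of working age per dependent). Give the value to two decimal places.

Support ratio = 208 361 / (35 622 + 79 466) = 208 361 / 115 088 = 1.81

Support ratio: 1.81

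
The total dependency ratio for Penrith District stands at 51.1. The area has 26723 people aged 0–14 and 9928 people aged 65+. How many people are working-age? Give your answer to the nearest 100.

Total dependency ratio = (youth + elderly) / working-age × 100
51.1 = (26723 + 9928) / W × 100
⇒ 71700

Working-age: 71700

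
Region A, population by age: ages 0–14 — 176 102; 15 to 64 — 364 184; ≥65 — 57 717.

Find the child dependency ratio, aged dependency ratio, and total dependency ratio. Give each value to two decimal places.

Youth dependency ratio: 48.36
Old-age dependency ratio: 15.85
Total dependency ratio: 64.20

Youth dependency ratio = 176 102 / 364 184 × 100 = 48.36
Old-age dependency ratio = 57 717 / 364 184 × 100 = 15.85
Total dependency ratio = (176 102 + 57 717) / 364 184 × 100 = 233 819 / 364 184 × 100 = 64.20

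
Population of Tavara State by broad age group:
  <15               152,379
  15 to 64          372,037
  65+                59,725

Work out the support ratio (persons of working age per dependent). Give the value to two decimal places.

Support ratio: 1.75

Support ratio = 372,037 / (152,379 + 59,725) = 372,037 / 212,104 = 1.75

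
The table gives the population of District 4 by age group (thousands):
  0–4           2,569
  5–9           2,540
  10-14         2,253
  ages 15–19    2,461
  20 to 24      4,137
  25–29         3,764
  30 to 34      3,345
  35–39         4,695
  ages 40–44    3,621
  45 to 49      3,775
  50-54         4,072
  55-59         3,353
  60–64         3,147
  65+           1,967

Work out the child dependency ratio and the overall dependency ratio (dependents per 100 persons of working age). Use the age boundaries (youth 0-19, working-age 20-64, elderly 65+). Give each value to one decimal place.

0–19: 2,569 + 2,540 + 2,253 + 2,461 = 9,823
20–64: 4,137 + 3,764 + 3,345 + 4,695 + 3,621 + 3,775 + 4,072 + 3,353 + 3,147 = 33,909
65+: 1,967
Youth dependency ratio = 9,823 / 33,909 × 100 = 29.0
Total dependency ratio = (9,823 + 1,967) / 33,909 × 100 = 11,790 / 33,909 × 100 = 34.8

Youth dependency ratio: 29.0
Total dependency ratio: 34.8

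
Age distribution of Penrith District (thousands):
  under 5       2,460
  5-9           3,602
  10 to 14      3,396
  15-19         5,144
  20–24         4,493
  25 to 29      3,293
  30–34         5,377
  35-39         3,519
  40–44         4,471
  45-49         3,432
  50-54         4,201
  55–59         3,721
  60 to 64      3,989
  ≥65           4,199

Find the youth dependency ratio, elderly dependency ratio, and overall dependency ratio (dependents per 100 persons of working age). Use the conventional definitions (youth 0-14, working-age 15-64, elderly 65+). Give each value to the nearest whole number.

Youth dependency ratio: 23
Old-age dependency ratio: 10
Total dependency ratio: 33

0–14: 2,460 + 3,602 + 3,396 = 9,458
15–64: 5,144 + 4,493 + 3,293 + 5,377 + 3,519 + 4,471 + 3,432 + 4,201 + 3,721 + 3,989 = 41,640
65+: 4,199
Youth dependency ratio = 9,458 / 41,640 × 100 = 23
Old-age dependency ratio = 4,199 / 41,640 × 100 = 10
Total dependency ratio = (9,458 + 4,199) / 41,640 × 100 = 13,657 / 41,640 × 100 = 33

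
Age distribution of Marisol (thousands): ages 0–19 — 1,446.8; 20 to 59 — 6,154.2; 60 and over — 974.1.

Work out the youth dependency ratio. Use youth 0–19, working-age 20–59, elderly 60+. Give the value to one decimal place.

Youth dependency ratio = 1,446.8 / 6,154.2 × 100 = 23.5

Youth dependency ratio: 23.5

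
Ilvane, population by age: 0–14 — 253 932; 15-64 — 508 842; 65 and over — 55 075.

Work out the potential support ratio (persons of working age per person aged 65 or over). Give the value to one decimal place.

Potential support ratio = 508 842 / 55 075 = 9.2

Potential support ratio: 9.2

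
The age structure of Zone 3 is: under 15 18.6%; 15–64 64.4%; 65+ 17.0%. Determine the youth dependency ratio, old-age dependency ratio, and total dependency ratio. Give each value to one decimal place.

Youth dependency ratio: 28.9
Old-age dependency ratio: 26.4
Total dependency ratio: 55.3

Youth dependency ratio = 18.6 / 64.4 × 100 = 28.9
Old-age dependency ratio = 17.0 / 64.4 × 100 = 26.4
Total dependency ratio = (18.6 + 17.0) / 64.4 × 100 = 35.6 / 64.4 × 100 = 55.3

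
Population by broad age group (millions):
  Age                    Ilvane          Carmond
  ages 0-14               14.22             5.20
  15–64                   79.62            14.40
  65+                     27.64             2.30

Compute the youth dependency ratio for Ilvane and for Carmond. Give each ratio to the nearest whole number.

Ilvane: 18
Carmond: 36

Ilvane: 14.22 / 79.62 × 100 = 18
Carmond: 5.20 / 14.40 × 100 = 36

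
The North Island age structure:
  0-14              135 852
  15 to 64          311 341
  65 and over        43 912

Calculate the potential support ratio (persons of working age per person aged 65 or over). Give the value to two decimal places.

Potential support ratio: 7.09

Potential support ratio = 311 341 / 43 912 = 7.09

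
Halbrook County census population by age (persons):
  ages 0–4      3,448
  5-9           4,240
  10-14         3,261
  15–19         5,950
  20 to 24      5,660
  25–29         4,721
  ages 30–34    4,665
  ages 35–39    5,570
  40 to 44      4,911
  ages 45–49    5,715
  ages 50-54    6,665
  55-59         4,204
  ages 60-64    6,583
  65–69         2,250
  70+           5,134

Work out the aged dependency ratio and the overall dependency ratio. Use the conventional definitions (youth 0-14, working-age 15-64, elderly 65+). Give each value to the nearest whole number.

0–14: 3,448 + 4,240 + 3,261 = 10,949
15–64: 5,950 + 5,660 + 4,721 + 4,665 + 5,570 + 4,911 + 5,715 + 6,665 + 4,204 + 6,583 = 54,644
65+: 2,250 + 5,134 = 7,384
Old-age dependency ratio = 7,384 / 54,644 × 100 = 14
Total dependency ratio = (10,949 + 7,384) / 54,644 × 100 = 18,333 / 54,644 × 100 = 34

Old-age dependency ratio: 14
Total dependency ratio: 34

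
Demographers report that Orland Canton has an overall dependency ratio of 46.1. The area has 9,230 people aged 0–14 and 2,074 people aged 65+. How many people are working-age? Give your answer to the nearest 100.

Working-age: 24,500

Total dependency ratio = (youth + elderly) / working-age × 100
46.1 = (9,230 + 2,074) / W × 100
⇒ 24,500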